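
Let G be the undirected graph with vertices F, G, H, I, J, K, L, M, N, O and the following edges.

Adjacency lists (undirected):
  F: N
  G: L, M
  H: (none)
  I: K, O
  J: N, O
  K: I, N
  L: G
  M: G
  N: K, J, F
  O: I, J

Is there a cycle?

Yes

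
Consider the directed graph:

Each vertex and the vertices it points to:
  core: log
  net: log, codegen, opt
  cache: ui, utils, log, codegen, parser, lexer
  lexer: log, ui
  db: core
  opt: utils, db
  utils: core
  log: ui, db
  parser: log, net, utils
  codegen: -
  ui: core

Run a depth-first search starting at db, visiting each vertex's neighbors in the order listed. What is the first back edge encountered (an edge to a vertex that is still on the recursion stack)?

ui->core

DFS from db (visiting each vertex's neighbors in the order listed); mark gray on enter, black on exit:
db gray
  core gray
    log gray
      ui gray
        ui→core: core is gray → back edge
First back edge: ui → core.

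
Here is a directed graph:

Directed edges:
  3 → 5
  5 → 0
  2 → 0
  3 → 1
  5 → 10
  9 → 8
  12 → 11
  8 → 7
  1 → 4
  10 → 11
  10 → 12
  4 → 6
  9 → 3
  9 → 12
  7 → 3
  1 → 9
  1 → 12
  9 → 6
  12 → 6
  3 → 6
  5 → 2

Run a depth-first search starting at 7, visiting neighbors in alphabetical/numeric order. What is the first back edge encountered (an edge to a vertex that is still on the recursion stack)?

9→3

DFS from 7 (visiting neighbors in alphabetical/numeric order); mark gray on enter, black on exit:
7 gray
  3 gray
    1 gray
      4 gray
        6 gray
        6 black
      4 black
      9 gray
        9→3: 3 is gray → back edge
First back edge: 9 → 3.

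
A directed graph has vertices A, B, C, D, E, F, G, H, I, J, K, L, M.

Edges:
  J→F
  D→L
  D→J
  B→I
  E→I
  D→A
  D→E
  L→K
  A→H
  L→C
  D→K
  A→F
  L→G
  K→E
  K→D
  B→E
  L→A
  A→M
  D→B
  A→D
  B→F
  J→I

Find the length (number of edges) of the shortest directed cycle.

2

For each vertex v, BFS finds the shortest path from v back to v.
The shortest such closed walk is D → A → D, length 2.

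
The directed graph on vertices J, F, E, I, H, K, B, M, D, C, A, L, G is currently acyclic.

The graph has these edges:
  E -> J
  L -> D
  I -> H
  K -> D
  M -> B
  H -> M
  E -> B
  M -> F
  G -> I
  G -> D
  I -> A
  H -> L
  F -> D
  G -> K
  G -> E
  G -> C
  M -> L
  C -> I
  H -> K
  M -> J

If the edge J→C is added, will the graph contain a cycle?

Adding J→C creates a cycle iff C can already reach J.
Path from C: C → I → H → M → J.
So C → … → J → C is a cycle.

Yes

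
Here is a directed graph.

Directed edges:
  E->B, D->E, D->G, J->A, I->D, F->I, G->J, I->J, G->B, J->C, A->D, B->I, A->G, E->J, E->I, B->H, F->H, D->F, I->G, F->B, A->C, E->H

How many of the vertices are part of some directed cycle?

8

A vertex is on a directed cycle iff it belongs to a strongly connected component of size ≥ 2 (or has a self-loop).
The vertices on cycles are {A, B, D, E, F, G, I, J} — 8 in total.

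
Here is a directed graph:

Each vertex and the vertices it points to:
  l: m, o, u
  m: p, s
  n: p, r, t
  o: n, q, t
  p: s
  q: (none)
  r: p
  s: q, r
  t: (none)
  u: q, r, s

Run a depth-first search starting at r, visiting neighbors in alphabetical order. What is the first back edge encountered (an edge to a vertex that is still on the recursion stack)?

s->r

DFS from r (visiting neighbors in alphabetical order); mark gray on enter, black on exit:
r gray
  p gray
    s gray
      q gray
      q black
      s→r: r is gray → back edge
First back edge: s → r.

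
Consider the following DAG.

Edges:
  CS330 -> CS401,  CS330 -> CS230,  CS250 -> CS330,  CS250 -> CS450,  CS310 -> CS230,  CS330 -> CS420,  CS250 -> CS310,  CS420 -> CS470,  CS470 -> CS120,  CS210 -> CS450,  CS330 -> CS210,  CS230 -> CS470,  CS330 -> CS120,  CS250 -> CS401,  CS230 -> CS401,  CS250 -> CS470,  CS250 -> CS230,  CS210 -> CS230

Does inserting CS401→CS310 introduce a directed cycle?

Yes

Adding CS401→CS310 creates a cycle iff CS310 can already reach CS401.
Path from CS310: CS310 → CS230 → CS401.
So CS310 → … → CS401 → CS310 is a cycle.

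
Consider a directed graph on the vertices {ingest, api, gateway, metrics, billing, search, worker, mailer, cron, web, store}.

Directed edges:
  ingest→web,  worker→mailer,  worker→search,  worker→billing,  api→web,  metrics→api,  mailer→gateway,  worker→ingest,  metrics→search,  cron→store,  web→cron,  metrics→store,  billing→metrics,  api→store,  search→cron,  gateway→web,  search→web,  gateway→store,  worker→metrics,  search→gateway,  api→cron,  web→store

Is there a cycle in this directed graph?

DFS with white/gray/black marking, starting from ingest:
ingest gray
  web gray
    store gray
    store black
    cron gray
      cron→store: store black — skip
    cron black
  web black
ingest black
api gray
  api→cron: cron black — skip
  api→web: web black — skip
  api→store: store black — skip
api black
gateway gray
  gateway→store: store black — skip
  gateway→web: web black — skip
gateway black
metrics gray
  search gray
    search→cron: cron black — skip
    search→gateway: gateway black — skip
    search→web: web black — skip
  search black
  metrics→store: store black — skip
  metrics→api: api black — skip
metrics black
billing gray
  billing→metrics: metrics black — skip
billing black
worker gray
  worker→search: search black — skip
  worker→ingest: ingest black — skip
  worker→metrics: metrics black — skip
  worker→billing: billing black — skip
  mailer gray
    mailer→gateway: gateway black — skip
  mailer black
worker black
Every edge goes to a white or black vertex — no back edge, so the graph is acyclic.

No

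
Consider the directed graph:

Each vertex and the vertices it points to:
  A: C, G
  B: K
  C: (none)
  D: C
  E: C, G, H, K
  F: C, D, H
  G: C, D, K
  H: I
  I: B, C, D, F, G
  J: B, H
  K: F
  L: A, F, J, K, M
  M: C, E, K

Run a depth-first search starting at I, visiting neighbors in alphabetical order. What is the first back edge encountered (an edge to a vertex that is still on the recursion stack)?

DFS from I (visiting neighbors in alphabetical order); mark gray on enter, black on exit:
I gray
  B gray
    K gray
      F gray
        C gray
        C black
        D gray
          D→C: C black — skip
        D black
        H gray
          H→I: I is gray → back edge
First back edge: H → I.

H→I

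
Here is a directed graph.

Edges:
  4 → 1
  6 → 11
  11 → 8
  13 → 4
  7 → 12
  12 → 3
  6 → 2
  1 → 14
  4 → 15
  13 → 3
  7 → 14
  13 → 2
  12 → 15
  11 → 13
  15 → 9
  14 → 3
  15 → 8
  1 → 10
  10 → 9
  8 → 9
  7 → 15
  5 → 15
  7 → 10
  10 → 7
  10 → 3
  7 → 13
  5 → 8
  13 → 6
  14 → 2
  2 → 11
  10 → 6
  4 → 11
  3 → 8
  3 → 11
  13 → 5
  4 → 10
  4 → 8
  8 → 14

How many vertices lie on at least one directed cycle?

14

A vertex is on a directed cycle iff it belongs to a strongly connected component of size ≥ 2 (or has a self-loop).
The vertices on cycles are {1, 2, 3, 4, 5, 6, 7, 8, 10, 11, 12, 13, 14, 15} — 14 in total.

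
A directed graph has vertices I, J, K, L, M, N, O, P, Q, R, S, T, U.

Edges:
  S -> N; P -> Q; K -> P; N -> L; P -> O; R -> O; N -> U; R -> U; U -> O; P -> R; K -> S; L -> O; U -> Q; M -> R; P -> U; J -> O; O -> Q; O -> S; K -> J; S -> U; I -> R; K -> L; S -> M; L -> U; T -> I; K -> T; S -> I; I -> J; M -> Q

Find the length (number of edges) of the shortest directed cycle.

3

For each vertex v, BFS finds the shortest path from v back to v.
The shortest such closed walk is S → U → O → S, length 3.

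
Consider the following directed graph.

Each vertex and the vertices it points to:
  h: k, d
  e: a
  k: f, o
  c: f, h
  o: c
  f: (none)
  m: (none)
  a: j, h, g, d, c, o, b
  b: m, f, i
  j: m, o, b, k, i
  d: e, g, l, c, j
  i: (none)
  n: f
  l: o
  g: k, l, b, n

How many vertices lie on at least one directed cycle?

10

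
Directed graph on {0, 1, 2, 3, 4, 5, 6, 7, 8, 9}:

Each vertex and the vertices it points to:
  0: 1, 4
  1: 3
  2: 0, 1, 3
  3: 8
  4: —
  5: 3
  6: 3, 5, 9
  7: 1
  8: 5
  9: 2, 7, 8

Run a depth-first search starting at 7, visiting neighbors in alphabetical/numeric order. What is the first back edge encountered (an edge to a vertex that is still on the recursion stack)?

5→3

DFS from 7 (visiting neighbors in alphabetical/numeric order); mark gray on enter, black on exit:
7 gray
  1 gray
    3 gray
      8 gray
        5 gray
          5→3: 3 is gray → back edge
First back edge: 5 → 3.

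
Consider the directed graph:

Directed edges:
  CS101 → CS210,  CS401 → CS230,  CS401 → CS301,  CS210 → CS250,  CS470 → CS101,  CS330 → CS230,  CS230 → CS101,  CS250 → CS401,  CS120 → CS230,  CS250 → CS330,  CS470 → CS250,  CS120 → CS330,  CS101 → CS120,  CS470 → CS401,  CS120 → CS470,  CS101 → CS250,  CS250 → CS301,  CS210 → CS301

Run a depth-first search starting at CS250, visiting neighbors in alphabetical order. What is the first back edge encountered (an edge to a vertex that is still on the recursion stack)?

CS120->CS230

DFS from CS250 (visiting neighbors in alphabetical order); mark gray on enter, black on exit:
CS250 gray
  CS301 gray
  CS301 black
  CS330 gray
    CS230 gray
      CS101 gray
        CS120 gray
          CS120→CS230: CS230 is gray → back edge
First back edge: CS120 → CS230.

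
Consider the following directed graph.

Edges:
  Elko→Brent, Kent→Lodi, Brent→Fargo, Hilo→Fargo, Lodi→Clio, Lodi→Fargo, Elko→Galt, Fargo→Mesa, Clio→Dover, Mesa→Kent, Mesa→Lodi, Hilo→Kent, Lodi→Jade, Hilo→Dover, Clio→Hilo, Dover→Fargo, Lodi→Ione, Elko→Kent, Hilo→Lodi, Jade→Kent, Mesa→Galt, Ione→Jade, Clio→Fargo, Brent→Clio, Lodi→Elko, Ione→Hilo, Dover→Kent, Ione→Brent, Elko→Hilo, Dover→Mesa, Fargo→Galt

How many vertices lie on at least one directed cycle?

11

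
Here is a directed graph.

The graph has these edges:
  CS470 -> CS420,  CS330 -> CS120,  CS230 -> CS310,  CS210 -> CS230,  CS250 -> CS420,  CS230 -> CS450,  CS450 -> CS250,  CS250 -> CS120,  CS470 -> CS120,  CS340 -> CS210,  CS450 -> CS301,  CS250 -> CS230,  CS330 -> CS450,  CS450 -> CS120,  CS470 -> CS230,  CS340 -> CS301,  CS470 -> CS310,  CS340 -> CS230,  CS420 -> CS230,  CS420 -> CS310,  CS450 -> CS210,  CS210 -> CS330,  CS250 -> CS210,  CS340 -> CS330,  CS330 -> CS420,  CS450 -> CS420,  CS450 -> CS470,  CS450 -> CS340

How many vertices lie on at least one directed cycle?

8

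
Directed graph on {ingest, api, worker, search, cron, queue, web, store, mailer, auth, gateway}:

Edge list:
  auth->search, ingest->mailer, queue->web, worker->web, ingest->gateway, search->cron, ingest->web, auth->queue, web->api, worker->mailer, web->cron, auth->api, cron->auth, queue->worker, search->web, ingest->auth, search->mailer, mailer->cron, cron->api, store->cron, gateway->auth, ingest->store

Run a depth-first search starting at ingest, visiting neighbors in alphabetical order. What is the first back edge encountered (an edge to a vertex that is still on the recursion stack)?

cron->auth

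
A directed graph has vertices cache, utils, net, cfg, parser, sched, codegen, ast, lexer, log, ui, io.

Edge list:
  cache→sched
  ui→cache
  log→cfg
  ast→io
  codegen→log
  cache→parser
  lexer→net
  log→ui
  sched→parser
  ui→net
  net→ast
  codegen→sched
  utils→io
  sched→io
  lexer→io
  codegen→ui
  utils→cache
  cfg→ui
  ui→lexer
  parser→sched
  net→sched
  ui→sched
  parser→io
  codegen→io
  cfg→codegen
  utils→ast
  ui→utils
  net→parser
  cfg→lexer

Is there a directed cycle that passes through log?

log is on a cycle iff log can reach itself via ≥1 edge.
log → cfg → codegen → log — yes.

Yes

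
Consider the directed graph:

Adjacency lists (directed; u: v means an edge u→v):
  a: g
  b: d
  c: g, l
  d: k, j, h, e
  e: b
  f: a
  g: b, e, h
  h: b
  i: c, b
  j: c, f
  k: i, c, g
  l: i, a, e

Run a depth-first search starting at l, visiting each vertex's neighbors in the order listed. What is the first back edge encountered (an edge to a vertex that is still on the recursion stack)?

k→i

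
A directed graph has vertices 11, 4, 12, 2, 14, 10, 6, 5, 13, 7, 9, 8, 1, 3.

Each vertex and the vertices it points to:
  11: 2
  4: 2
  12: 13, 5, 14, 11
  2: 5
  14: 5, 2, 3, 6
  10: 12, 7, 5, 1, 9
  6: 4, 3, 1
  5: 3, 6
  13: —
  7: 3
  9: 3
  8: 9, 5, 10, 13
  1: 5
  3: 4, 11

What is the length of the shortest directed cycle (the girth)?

3

For each vertex v, BFS finds the shortest path from v back to v.
The shortest such closed walk is 1 → 5 → 6 → 1, length 3.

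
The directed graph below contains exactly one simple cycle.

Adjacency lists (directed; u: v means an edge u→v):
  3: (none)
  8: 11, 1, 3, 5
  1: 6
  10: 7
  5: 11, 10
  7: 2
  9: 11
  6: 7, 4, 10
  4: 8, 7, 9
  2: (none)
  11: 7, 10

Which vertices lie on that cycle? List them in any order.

DFS with gray/black marking from 8:
8 gray
  11 gray
    7 gray
      2 gray
      2 black
    7 black
    10 gray
      10→7: 7 black — skip
    10 black
  11 black
  1 gray
    6 gray
      6→7: 7 black — skip
      4 gray
        4→8: 8 is gray → back edge
Back edge closes the cycle 8 → 1 → 6 → 4 → 8; its vertices are {1, 4, 6, 8}.

1, 4, 6, 8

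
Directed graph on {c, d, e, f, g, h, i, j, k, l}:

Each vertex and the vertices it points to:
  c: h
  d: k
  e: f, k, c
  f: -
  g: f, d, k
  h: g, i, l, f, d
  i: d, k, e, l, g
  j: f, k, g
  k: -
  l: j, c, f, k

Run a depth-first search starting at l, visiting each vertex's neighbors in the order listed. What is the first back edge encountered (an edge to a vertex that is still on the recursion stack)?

DFS from l (visiting each vertex's neighbors in the order listed); mark gray on enter, black on exit:
l gray
  j gray
    f gray
    f black
    k gray
    k black
    g gray
      g→f: f black — skip
      d gray
        d→k: k black — skip
      d black
      g→k: k black — skip
    g black
  j black
  c gray
    h gray
      h→g: g black — skip
      i gray
        i→d: d black — skip
        i→k: k black — skip
        e gray
          e→f: f black — skip
          e→k: k black — skip
          e→c: c is gray → back edge
First back edge: e → c.

e->c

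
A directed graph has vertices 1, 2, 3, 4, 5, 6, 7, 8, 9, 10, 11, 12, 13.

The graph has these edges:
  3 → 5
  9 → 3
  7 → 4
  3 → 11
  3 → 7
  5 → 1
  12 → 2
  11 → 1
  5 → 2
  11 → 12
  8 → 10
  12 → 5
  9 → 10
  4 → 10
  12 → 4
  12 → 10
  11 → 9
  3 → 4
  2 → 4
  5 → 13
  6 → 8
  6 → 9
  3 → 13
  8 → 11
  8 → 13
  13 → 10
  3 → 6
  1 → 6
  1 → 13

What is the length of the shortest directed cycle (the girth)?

For each vertex v, BFS finds the shortest path from v back to v.
The shortest such closed walk is 3 → 11 → 9 → 3, length 3.

3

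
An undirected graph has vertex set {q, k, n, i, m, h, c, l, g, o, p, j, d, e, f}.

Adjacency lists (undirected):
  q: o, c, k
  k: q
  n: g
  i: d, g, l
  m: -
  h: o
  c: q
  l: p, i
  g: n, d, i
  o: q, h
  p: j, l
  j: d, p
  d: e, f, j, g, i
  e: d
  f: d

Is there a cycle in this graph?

DFS, tracking each vertex's parent; an edge to a visited non-parent vertex closes a cycle.
Start from k:
visit k (parent –)
  visit q (parent k)
    visit o (parent q)
      o–q: parent, skip
      visit h (parent o)
        h–o: parent, skip
    visit c (parent q)
      c–q: parent, skip
    q–k: parent, skip
visit n (parent –)
  visit g (parent n)
    g–n: parent, skip
    visit d (parent g)
      visit e (parent d)
        e–d: parent, skip
      visit f (parent d)
        f–d: parent, skip
      visit j (parent d)
        j–d: parent, skip
        visit p (parent j)
          p–j: parent, skip
          visit l (parent p)
            l–p: parent, skip
            visit i (parent l)
              i–d: d visited and ≠ parent → cycle
Cycle: d – j – p – l – i – d.

Yes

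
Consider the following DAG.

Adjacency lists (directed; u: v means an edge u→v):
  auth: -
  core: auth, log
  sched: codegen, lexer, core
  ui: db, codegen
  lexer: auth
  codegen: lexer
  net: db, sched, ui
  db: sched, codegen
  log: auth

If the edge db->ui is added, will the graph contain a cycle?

Adding db→ui creates a cycle iff ui can already reach db.
Path from ui: ui → db.
So ui → … → db → ui is a cycle.

Yes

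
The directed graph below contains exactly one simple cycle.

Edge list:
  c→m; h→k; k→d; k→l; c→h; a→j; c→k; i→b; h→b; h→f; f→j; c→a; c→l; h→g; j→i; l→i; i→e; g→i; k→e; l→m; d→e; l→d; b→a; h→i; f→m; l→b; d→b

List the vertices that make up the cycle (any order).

DFS with gray/black marking from j:
j gray
  i gray
    b gray
      a gray
        a→j: j is gray → back edge
Back edge closes the cycle j → i → b → a → j; its vertices are {a, b, i, j}.

a, b, i, j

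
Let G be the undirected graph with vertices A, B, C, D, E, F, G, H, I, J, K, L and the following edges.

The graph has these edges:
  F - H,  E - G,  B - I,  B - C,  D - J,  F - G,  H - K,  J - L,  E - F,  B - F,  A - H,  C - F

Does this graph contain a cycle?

DFS, tracking each vertex's parent; an edge to a visited non-parent vertex closes a cycle.
Start from F:
visit F (parent –)
  visit E (parent F)
    visit G (parent E)
      G–E: parent, skip
      G–F: F visited and ≠ parent → cycle
Cycle: F – E – G – F.

Yes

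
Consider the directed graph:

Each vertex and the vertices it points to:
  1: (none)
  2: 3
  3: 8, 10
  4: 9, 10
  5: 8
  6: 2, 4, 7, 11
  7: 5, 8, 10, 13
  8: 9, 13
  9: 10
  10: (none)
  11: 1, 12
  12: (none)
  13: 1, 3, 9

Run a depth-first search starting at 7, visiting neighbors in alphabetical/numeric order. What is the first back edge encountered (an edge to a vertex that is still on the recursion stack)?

3→8

DFS from 7 (visiting neighbors in alphabetical/numeric order); mark gray on enter, black on exit:
7 gray
  5 gray
    8 gray
      9 gray
        10 gray
        10 black
      9 black
      13 gray
        1 gray
        1 black
        3 gray
          3→8: 8 is gray → back edge
First back edge: 3 → 8.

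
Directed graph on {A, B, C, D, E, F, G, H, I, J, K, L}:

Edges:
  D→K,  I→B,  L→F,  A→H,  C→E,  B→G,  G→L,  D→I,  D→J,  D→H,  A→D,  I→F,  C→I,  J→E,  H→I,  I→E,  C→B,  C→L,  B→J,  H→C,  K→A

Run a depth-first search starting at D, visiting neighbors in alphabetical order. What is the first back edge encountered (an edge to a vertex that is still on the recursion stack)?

DFS from D (visiting neighbors in alphabetical order); mark gray on enter, black on exit:
D gray
  H gray
    C gray
      B gray
        G gray
          L gray
            F gray
            F black
          L black
        G black
        J gray
          E gray
          E black
        J black
      B black
      C→E: E black — skip
      I gray
        I→B: B black — skip
        I→E: E black — skip
        I→F: F black — skip
      I black
      C→L: L black — skip
    C black
    H→I: I black — skip
  H black
  D→I: I black — skip
  D→J: J black — skip
  K gray
    A gray
      A→D: D is gray → back edge
First back edge: A → D.

A->D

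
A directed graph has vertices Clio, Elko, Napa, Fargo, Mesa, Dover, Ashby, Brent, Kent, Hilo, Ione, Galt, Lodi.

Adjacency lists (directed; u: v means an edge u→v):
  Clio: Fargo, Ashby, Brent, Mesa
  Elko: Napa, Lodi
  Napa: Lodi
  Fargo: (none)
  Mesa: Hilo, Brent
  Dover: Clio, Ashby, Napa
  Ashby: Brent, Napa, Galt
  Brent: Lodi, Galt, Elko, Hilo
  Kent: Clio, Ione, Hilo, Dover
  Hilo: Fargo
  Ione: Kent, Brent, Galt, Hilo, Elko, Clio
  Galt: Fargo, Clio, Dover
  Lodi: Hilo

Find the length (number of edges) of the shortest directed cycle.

2

For each vertex v, BFS finds the shortest path from v back to v.
The shortest such closed walk is Ione → Kent → Ione, length 2.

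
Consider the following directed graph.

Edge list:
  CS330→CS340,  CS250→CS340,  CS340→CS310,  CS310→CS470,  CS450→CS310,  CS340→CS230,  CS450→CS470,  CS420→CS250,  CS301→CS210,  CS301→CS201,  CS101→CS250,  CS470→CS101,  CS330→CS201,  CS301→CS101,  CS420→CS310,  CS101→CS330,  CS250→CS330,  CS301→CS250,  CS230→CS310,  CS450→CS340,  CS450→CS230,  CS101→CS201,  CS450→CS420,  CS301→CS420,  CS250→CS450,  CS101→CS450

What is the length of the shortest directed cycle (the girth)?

3

For each vertex v, BFS finds the shortest path from v back to v.
The shortest such closed walk is CS101 → CS450 → CS470 → CS101, length 3.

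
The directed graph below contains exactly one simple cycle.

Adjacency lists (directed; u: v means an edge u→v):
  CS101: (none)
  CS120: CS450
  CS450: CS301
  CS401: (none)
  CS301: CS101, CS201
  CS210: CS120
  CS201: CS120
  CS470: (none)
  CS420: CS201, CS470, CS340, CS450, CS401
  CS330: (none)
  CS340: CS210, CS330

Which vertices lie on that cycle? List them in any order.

DFS with gray/black marking from CS450:
CS450 gray
  CS301 gray
    CS101 gray
    CS101 black
    CS201 gray
      CS120 gray
        CS120→CS450: CS450 is gray → back edge
Back edge closes the cycle CS450 → CS301 → CS201 → CS120 → CS450; its vertices are {CS120, CS201, CS301, CS450}.

CS120, CS201, CS301, CS450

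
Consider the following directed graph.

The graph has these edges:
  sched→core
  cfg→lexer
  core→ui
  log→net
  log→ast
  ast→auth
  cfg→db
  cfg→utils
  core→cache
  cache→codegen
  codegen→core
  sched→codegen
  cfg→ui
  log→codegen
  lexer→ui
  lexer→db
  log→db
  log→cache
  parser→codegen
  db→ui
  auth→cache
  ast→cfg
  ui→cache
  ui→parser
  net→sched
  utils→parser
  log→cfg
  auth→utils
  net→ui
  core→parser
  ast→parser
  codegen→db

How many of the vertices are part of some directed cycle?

A vertex is on a directed cycle iff it belongs to a strongly connected component of size ≥ 2 (or has a self-loop).
The vertices on cycles are {db, ui, core, cache, parser, codegen} — 6 in total.

6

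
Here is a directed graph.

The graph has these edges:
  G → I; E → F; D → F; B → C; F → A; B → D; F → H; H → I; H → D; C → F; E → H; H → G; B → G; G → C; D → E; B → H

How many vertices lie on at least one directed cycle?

A vertex is on a directed cycle iff it belongs to a strongly connected component of size ≥ 2 (or has a self-loop).
The vertices on cycles are {C, D, E, F, G, H} — 6 in total.

6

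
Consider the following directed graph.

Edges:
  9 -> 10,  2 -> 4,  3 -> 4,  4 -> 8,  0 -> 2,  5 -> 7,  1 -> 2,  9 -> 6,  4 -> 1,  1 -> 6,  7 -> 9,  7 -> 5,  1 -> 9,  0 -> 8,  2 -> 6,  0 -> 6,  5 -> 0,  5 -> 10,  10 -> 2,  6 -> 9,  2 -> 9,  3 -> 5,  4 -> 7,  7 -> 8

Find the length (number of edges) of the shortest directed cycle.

2

For each vertex v, BFS finds the shortest path from v back to v.
The shortest such closed walk is 5 → 7 → 5, length 2.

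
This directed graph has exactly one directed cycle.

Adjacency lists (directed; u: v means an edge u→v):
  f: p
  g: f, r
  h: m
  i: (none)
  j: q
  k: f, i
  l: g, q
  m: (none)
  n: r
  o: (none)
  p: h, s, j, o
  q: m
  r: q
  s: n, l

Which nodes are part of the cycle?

DFS with gray/black marking from f:
f gray
  p gray
    h gray
      m gray
      m black
    h black
    s gray
      n gray
        r gray
          q gray
            q→m: m black — skip
          q black
        r black
      n black
      l gray
        g gray
          g→f: f is gray → back edge
Back edge closes the cycle f → p → s → l → g → f; its vertices are {f, g, l, p, s}.

f, g, l, p, s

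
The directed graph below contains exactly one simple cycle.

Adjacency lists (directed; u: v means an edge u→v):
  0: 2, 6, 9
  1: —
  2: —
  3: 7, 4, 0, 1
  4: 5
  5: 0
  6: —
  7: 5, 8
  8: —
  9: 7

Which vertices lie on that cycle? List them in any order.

0, 5, 7, 9

DFS with gray/black marking from 0:
0 gray
  2 gray
  2 black
  6 gray
  6 black
  9 gray
    7 gray
      5 gray
        5→0: 0 is gray → back edge
Back edge closes the cycle 0 → 9 → 7 → 5 → 0; its vertices are {0, 5, 7, 9}.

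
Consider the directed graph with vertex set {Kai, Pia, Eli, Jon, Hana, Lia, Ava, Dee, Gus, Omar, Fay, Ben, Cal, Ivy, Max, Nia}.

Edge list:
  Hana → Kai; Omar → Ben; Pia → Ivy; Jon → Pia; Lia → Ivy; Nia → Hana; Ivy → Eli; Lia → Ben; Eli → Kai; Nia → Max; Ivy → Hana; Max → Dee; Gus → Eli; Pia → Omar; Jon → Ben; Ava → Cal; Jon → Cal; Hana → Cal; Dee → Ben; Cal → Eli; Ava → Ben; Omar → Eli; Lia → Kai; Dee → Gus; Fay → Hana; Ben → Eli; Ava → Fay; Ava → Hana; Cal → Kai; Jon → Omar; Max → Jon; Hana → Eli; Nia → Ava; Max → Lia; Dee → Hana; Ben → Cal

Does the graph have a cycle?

No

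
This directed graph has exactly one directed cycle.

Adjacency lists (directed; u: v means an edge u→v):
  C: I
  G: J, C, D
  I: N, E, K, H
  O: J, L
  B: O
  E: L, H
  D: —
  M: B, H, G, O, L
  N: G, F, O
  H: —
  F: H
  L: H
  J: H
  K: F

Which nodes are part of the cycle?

C, G, I, N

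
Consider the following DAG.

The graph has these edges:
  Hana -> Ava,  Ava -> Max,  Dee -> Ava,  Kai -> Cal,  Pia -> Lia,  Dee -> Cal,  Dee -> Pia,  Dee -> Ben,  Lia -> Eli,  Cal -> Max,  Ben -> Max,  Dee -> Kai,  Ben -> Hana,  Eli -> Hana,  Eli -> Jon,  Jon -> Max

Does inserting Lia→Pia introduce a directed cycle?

Yes

Adding Lia→Pia creates a cycle iff Pia can already reach Lia.
Path from Pia: Pia → Lia.
So Pia → … → Lia → Pia is a cycle.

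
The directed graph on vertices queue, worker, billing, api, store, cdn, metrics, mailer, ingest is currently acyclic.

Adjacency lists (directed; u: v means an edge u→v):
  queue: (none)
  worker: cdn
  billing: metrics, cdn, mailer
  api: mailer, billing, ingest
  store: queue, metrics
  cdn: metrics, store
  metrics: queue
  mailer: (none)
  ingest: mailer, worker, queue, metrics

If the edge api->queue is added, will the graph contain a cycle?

No

Adding api→queue creates a cycle iff queue can already reach api.
Explore from queue: no path reaches api. The graph stays acyclic.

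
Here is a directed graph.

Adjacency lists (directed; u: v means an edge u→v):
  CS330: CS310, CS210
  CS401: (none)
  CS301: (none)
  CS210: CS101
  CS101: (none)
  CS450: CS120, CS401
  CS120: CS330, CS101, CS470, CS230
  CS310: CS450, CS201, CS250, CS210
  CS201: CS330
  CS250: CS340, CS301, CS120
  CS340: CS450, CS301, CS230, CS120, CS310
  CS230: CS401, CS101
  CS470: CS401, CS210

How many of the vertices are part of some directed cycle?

A vertex is on a directed cycle iff it belongs to a strongly connected component of size ≥ 2 (or has a self-loop).
The vertices on cycles are {CS120, CS201, CS250, CS310, CS330, CS340, CS450} — 7 in total.

7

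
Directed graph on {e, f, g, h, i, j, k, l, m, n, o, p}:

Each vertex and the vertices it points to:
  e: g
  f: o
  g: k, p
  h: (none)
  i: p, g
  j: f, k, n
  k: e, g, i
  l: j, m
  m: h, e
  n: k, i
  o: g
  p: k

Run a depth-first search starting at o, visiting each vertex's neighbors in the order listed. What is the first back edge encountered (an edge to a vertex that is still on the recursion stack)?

e→g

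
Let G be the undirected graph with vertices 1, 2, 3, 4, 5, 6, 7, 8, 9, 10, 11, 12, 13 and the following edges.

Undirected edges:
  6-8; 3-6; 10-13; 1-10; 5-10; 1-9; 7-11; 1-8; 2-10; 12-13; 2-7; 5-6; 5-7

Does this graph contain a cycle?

Yes

DFS, tracking each vertex's parent; an edge to a visited non-parent vertex closes a cycle.
Start from 8:
visit 8 (parent –)
  visit 6 (parent 8)
    visit 3 (parent 6)
      3–6: parent, skip
    6–8: parent, skip
    visit 5 (parent 6)
      5–6: parent, skip
      visit 7 (parent 5)
        7–5: parent, skip
        visit 2 (parent 7)
          visit 10 (parent 2)
            10–2: parent, skip
            visit 1 (parent 10)
              1–8: 8 visited and ≠ parent → cycle
Cycle: 8 – 6 – 5 – 7 – 2 – 10 – 1 – 8.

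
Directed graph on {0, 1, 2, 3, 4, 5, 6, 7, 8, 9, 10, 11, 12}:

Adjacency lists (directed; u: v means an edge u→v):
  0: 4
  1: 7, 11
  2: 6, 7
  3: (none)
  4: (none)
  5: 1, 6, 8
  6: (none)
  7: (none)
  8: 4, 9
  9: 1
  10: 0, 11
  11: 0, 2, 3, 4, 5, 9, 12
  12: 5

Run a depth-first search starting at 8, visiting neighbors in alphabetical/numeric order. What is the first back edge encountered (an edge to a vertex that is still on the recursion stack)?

5→1

DFS from 8 (visiting neighbors in alphabetical/numeric order); mark gray on enter, black on exit:
8 gray
  4 gray
  4 black
  9 gray
    1 gray
      7 gray
      7 black
      11 gray
        0 gray
          0→4: 4 black — skip
        0 black
        2 gray
          6 gray
          6 black
          2→7: 7 black — skip
        2 black
        3 gray
        3 black
        11→4: 4 black — skip
        5 gray
          5→1: 1 is gray → back edge
First back edge: 5 → 1.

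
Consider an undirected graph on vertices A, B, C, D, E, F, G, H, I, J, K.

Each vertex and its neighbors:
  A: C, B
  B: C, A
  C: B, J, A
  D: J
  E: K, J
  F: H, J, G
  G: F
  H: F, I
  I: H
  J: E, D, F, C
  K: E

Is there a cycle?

DFS, tracking each vertex's parent; an edge to a visited non-parent vertex closes a cycle.
Start from A:
visit A (parent –)
  visit C (parent A)
    visit B (parent C)
      B–C: parent, skip
      B–A: A visited and ≠ parent → cycle
Cycle: A – C – B – A.

Yes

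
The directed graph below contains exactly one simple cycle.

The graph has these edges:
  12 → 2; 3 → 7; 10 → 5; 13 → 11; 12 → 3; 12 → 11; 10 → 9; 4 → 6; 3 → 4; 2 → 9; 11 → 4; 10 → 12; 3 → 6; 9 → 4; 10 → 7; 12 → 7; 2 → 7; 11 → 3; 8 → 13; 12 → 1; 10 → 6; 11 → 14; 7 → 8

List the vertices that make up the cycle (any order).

3, 7, 8, 11, 13

DFS with gray/black marking from 7:
7 gray
  8 gray
    13 gray
      11 gray
        14 gray
        14 black
        3 gray
          3→7: 7 is gray → back edge
Back edge closes the cycle 7 → 8 → 13 → 11 → 3 → 7; its vertices are {3, 7, 8, 11, 13}.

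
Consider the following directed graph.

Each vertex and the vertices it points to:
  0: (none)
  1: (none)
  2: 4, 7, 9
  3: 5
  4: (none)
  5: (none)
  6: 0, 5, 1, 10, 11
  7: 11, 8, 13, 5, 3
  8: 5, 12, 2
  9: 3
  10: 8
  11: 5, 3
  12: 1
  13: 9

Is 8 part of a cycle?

Yes

8 is on a cycle iff 8 can reach itself via ≥1 edge.
8 → 2 → 7 → 8 — yes.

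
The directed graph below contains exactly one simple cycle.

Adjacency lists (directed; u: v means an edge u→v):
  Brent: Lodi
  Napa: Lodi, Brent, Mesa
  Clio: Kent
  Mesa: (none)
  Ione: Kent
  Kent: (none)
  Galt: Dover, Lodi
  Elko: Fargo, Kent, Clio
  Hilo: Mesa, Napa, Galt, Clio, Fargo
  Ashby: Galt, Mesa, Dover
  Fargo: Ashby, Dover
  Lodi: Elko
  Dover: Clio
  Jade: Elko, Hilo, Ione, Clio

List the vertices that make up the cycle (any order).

Elko, Galt, Lodi, Ashby, Fargo

DFS with gray/black marking from Fargo:
Fargo gray
  Ashby gray
    Galt gray
      Dover gray
        Clio gray
          Kent gray
          Kent black
        Clio black
      Dover black
      Lodi gray
        Elko gray
          Elko→Fargo: Fargo is gray → back edge
Back edge closes the cycle Fargo → Ashby → Galt → Lodi → Elko → Fargo; its vertices are {Elko, Galt, Lodi, Ashby, Fargo}.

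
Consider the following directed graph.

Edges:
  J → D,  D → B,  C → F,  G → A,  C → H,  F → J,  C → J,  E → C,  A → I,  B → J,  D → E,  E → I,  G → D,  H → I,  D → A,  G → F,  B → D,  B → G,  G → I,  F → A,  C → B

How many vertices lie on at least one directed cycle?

7

A vertex is on a directed cycle iff it belongs to a strongly connected component of size ≥ 2 (or has a self-loop).
The vertices on cycles are {B, C, D, E, F, G, J} — 7 in total.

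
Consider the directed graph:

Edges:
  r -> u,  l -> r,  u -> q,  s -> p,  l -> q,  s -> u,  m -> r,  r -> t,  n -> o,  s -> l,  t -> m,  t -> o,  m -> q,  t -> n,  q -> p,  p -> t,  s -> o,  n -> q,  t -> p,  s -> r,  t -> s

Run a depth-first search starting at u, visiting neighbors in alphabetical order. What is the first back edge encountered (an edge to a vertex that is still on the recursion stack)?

m->q

DFS from u (visiting neighbors in alphabetical order); mark gray on enter, black on exit:
u gray
  q gray
    p gray
      t gray
        m gray
          m→q: q is gray → back edge
First back edge: m → q.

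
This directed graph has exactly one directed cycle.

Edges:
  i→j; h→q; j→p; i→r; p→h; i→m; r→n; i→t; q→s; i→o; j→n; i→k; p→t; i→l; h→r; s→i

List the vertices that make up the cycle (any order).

h, i, j, p, q, s

DFS with gray/black marking from q:
q gray
  s gray
    i gray
      l gray
      l black
      k gray
      k black
      t gray
      t black
      m gray
      m black
      o gray
      o black
      j gray
        p gray
          p→t: t black — skip
          h gray
            h→q: q is gray → back edge
Back edge closes the cycle q → s → i → j → p → h → q; its vertices are {h, i, j, p, q, s}.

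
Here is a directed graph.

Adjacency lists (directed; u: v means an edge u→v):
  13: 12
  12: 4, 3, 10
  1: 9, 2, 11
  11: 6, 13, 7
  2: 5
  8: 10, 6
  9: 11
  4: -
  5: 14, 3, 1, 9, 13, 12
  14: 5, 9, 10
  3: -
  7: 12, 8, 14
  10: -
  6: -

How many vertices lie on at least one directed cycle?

A vertex is on a directed cycle iff it belongs to a strongly connected component of size ≥ 2 (or has a self-loop).
The vertices on cycles are {1, 2, 5, 7, 9, 11, 14} — 7 in total.

7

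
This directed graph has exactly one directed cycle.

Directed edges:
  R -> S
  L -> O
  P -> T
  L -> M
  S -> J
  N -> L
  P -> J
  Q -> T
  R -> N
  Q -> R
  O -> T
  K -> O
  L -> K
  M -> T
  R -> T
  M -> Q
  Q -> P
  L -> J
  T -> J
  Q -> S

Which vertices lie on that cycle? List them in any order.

L, M, N, Q, R

DFS with gray/black marking from L:
L gray
  O gray
    T gray
      J gray
      J black
    T black
  O black
  M gray
    Q gray
      S gray
        S→J: J black — skip
      S black
      P gray
        P→T: T black — skip
        P→J: J black — skip
      P black
      Q→T: T black — skip
      R gray
        R→S: S black — skip
        R→T: T black — skip
        N gray
          N→L: L is gray → back edge
Back edge closes the cycle L → M → Q → R → N → L; its vertices are {L, M, N, Q, R}.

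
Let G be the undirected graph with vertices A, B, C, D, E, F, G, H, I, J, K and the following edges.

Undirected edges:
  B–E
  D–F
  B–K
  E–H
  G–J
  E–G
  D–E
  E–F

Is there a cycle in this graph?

Yes

DFS, tracking each vertex's parent; an edge to a visited non-parent vertex closes a cycle.
Start from A:
visit A (parent –)
visit B (parent –)
  visit K (parent B)
    K–B: parent, skip
  visit E (parent B)
    visit H (parent E)
      H–E: parent, skip
    E–B: parent, skip
    visit F (parent E)
      F–E: parent, skip
      visit D (parent F)
        D–F: parent, skip
        D–E: E visited and ≠ parent → cycle
Cycle: E – F – D – E.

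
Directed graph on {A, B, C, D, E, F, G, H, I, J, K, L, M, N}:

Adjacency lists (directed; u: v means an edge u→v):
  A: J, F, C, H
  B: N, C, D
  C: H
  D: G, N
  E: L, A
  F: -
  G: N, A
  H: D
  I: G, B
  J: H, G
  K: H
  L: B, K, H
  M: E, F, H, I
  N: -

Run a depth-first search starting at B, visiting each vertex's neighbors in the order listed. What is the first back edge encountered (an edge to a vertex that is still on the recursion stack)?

DFS from B (visiting each vertex's neighbors in the order listed); mark gray on enter, black on exit:
B gray
  N gray
  N black
  C gray
    H gray
      D gray
        G gray
          G→N: N black — skip
          A gray
            J gray
              J→H: H is gray → back edge
First back edge: J → H.

J->H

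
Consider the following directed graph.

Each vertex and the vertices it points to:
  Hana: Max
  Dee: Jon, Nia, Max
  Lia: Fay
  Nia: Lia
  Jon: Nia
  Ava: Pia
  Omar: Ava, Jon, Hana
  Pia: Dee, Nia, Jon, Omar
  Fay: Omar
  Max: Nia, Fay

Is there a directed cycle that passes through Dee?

Yes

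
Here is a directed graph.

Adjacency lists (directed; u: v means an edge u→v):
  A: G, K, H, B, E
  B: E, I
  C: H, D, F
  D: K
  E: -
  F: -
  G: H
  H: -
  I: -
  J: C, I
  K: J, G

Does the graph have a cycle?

DFS with white/gray/black marking, starting from H:
H gray
H black
A gray
  G gray
    G→H: H black — skip
  G black
  K gray
    J gray
      C gray
        C→H: H black — skip
        D gray
          D→K: K is gray → back edge
Back edge found, so a cycle exists: K → J → C → D → K.

Yes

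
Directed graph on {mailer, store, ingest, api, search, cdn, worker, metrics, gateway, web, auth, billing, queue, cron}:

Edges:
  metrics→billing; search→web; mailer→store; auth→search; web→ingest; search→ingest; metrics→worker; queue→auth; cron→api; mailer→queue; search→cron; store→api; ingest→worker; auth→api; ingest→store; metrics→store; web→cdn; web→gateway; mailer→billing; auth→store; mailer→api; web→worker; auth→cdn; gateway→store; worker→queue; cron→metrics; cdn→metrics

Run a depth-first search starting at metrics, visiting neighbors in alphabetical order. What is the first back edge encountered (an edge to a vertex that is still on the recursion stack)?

DFS from metrics (visiting neighbors in alphabetical order); mark gray on enter, black on exit:
metrics gray
  billing gray
  billing black
  store gray
    api gray
    api black
  store black
  worker gray
    queue gray
      auth gray
        auth→api: api black — skip
        cdn gray
          cdn→metrics: metrics is gray → back edge
First back edge: cdn → metrics.

cdn->metrics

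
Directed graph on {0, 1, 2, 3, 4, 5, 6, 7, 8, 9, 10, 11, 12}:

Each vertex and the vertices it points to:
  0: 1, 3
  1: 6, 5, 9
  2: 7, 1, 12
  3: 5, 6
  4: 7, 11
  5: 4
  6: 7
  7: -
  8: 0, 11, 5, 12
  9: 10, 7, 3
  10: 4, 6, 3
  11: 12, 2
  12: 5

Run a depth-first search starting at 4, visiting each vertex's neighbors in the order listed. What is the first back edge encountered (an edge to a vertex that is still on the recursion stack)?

5→4

DFS from 4 (visiting each vertex's neighbors in the order listed); mark gray on enter, black on exit:
4 gray
  7 gray
  7 black
  11 gray
    12 gray
      5 gray
        5→4: 4 is gray → back edge
First back edge: 5 → 4.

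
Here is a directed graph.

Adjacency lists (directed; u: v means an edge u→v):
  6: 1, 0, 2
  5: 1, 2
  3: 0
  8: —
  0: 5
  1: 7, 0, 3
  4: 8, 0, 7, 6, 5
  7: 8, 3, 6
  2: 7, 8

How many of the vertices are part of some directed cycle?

7

A vertex is on a directed cycle iff it belongs to a strongly connected component of size ≥ 2 (or has a self-loop).
The vertices on cycles are {0, 1, 2, 3, 5, 6, 7} — 7 in total.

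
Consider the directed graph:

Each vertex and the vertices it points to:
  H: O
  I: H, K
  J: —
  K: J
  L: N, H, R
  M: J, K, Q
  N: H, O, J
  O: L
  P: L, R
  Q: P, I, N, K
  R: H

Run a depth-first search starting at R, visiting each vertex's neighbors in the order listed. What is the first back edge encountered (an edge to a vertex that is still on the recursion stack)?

N→H

DFS from R (visiting each vertex's neighbors in the order listed); mark gray on enter, black on exit:
R gray
  H gray
    O gray
      L gray
        N gray
          N→H: H is gray → back edge
First back edge: N → H.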